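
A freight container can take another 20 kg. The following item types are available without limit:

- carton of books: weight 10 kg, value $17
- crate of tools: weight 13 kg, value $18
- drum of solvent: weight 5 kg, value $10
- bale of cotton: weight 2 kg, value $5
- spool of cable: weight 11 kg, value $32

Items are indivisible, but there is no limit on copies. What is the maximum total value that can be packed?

$52

Best value-per-unit is spool of cable at 32/11; filling with it alone gives 1×32 = 32.
Optimal mix: 1×drum of solvent + 2×bale of cotton + 1×spool of cable → weight 20, value 52.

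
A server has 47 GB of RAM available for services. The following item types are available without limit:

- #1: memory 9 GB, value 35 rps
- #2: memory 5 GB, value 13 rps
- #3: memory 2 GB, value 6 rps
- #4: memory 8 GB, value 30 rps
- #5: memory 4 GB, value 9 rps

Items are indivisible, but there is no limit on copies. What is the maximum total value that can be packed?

Best value-per-unit is #1 at 35/9; filling with it alone gives 5×35 = 175.
Optimal mix: 5×#1 + 1×#3 → memory 47, value 181.

181 rps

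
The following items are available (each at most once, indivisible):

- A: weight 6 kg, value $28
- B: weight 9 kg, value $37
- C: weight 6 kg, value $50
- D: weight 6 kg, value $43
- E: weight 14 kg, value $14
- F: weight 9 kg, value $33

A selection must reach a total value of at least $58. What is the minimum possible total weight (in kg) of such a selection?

12

Subsets with value ≥ 58, sorted by total weight:
- C+D: weight 12, value 93
- A+C: weight 12, value 78
- A+D: weight 12, value 71
- B+C: weight 15, value 87
Minimum weight: 12 kg.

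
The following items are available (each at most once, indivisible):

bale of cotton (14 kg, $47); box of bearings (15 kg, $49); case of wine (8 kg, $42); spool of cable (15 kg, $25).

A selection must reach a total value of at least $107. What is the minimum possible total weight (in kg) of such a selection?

Subsets with value ≥ 107, sorted by total weight:
- bale of cotton+box of bearings+case of wine: weight 37, value 138
- bale of cotton+case of wine+spool of cable: weight 37, value 114
- box of bearings+case of wine+spool of cable: weight 38, value 116
Minimum weight: 37 kg.

37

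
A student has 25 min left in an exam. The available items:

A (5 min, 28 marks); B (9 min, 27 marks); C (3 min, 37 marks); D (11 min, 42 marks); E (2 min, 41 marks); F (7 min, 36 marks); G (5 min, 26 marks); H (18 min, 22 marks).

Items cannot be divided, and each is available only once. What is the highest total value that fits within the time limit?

168 marks

Check high-value combinations within 25 min:
- A+C+E+F+G: time 5+3+2+7+5=22, value 28+37+41+36+26=168
- A+B+C+E+G: time 5+9+3+2+5=24, value 28+27+37+41+26=159
- C+D+E+F: time 3+11+2+7=23, value 37+42+41+36=156
- A+C+D+E: time 5+3+11+2=21, value 28+37+42+41=148
Best: 168 marks.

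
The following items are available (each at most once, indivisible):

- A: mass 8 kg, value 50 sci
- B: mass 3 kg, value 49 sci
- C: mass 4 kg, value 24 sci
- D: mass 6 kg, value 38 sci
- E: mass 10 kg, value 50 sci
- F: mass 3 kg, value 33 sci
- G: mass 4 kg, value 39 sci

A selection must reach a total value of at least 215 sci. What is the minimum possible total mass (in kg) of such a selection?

28

Subsets with value ≥ 215, sorted by total mass:
- A+B+C+D+F+G: mass 28, value 233
- A+B+E+F+G: mass 28, value 221
- B+C+D+E+F+G: mass 30, value 233
- A+B+D+E+F: mass 30, value 220
Minimum mass: 28 kg.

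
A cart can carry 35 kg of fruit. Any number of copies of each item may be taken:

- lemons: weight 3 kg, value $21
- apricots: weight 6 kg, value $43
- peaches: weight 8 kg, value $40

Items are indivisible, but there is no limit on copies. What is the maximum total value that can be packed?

Best value-per-unit is apricots at 43/6; filling with it alone gives 5×43 = 215.
Optimal mix: 1×lemons + 5×apricots → weight 33, value 236.

$236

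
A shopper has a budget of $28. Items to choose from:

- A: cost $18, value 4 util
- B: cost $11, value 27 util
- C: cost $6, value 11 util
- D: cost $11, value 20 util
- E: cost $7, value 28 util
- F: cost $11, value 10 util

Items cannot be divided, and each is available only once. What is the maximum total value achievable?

Check high-value combinations within $28:
- B+C+E: cost 11+6+7=24, value 27+11+28=66
- C+D+E: cost 6+11+7=24, value 11+20+28=59
- B+C+D: cost 11+6+11=28, value 27+11+20=58
- B+E: cost 11+7=18, value 27+28=55
Best: 66 util.

66 util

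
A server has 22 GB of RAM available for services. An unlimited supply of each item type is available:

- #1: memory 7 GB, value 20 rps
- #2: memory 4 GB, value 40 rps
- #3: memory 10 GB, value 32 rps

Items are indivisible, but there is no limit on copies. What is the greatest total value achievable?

200 rps

Best value-per-unit is #2 at 40/4, and filling with it alone uses memory 5×4=20. No mix of the others beats 5×40 = 200.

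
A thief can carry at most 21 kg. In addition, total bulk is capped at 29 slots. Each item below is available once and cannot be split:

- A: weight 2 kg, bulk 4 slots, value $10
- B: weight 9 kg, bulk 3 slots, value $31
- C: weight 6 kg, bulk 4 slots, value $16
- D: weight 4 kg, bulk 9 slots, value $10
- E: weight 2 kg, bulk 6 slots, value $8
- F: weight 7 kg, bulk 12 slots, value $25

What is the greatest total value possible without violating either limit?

Feasible sets respecting both limits:
- A+B+E+F: weight 20, bulk 25, value 74
- A+B+C+D: weight 21, bulk 20, value 67
- A+B+F: weight 18, bulk 19, value 66
- B+D+F: weight 20, bulk 24, value 66
Best: $74.

$74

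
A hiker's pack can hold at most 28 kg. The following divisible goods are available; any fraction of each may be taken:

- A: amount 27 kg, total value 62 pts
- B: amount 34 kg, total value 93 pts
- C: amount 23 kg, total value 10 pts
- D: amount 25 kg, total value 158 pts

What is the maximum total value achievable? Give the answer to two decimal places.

Take in order of value per unit:
- D (158/25 per unit): all 25 → value 158, running total 158.00
- B (93/34 per unit): 3 of 34 → value 3×93/34 = 8.2059, running total 166.21
Total 166.21.

166.21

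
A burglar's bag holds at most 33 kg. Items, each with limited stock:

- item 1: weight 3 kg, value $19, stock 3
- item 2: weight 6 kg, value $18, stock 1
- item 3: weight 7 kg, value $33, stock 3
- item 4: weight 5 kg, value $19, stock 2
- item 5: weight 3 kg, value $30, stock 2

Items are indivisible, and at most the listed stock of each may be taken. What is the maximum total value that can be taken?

$197

Top feasible selections:
- 2×item 1 + 3×item 3 + 2×item 5: weight 33, value 197
- 3×item 1 + 1×item 3 + 2×item 4 + 2×item 5: weight 32, value 188
- 3×item 1 + 1×item 2 + 1×item 3 + 1×item 4 + 2×item 5: weight 33, value 187
Best: $197.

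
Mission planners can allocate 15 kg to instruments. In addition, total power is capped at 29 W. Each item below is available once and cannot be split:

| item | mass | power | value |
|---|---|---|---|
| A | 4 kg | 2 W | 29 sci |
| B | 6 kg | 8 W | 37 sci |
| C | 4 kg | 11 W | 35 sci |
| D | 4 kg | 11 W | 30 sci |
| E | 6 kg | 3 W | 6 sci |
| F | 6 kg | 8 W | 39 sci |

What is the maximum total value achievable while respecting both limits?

103 sci

Feasible sets respecting both limits:
- A+C+F: mass 14, power 21, value 103
- A+B+C: mass 14, power 21, value 101
- A+D+F: mass 14, power 21, value 98
- A+B+D: mass 14, power 21, value 96
Best: 103 sci.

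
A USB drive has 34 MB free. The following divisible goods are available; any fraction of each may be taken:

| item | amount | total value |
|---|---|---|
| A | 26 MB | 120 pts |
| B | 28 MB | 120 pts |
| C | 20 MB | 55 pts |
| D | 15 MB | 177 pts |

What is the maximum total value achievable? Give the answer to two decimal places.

264.69

Take in order of value per unit:
- D (177/15 per unit): all 15 → value 177, running total 177.00
- A (120/26 per unit): 19 of 26 → value 19×120/26 = 87.6923, running total 264.69
Total 264.69.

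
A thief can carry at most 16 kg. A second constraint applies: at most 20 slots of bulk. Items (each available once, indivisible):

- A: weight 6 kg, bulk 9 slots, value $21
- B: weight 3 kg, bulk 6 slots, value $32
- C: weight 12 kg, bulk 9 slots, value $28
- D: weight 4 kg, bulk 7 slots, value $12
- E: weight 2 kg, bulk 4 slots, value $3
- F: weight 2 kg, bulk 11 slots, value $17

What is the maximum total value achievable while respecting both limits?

$60

Feasible sets respecting both limits:
- B+C: weight 15, bulk 15, value 60
- A+B+E: weight 11, bulk 19, value 56
- A+B: weight 9, bulk 15, value 53
Best: $60.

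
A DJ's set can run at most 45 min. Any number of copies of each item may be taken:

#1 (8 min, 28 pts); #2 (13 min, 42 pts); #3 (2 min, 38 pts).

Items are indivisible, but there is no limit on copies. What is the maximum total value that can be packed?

836 pts

Best value-per-unit is #3 at 38/2, and filling with it alone uses duration 22×2=44. No mix of the others beats 22×38 = 836.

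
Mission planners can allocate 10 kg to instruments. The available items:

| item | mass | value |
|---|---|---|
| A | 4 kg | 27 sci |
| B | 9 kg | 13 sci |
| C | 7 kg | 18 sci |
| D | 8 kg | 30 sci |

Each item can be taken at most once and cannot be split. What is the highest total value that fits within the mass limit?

Check high-value combinations within 10 kg:
- D: mass 8, value 30
- A: mass 4, value 27
- C: mass 7, value 18
- B: mass 9, value 13
Best: 30 sci.

30 sci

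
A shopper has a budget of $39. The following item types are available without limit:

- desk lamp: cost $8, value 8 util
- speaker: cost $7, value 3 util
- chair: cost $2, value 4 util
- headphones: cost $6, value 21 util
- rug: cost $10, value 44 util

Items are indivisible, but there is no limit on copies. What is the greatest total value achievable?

Best value-per-unit is rug at 44/10; filling with it alone gives 3×44 = 132.
Optimal mix: 1×chair + 1×headphones + 3×rug → cost 38, value 157.

157 util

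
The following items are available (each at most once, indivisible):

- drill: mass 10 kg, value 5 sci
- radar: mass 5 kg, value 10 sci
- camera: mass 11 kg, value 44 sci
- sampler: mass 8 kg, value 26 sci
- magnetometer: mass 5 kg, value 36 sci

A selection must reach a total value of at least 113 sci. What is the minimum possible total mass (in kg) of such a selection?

29

Subsets with value ≥ 113, sorted by total mass:
- radar+camera+sampler+magnetometer: mass 29, value 116
- drill+radar+camera+sampler+magnetometer: mass 39, value 121
Minimum mass: 29 kg.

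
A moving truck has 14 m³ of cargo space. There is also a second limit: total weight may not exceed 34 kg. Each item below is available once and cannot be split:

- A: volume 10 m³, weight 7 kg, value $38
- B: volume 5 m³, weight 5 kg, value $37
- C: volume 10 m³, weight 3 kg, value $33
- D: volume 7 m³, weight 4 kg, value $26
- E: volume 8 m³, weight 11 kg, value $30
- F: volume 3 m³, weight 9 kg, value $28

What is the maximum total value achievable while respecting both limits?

$67

Feasible sets respecting both limits:
- B+E: volume 13, weight 16, value 67
- A+F: volume 13, weight 16, value 66
- B+F: volume 8, weight 14, value 65
- B+D: volume 12, weight 9, value 63
Best: $67.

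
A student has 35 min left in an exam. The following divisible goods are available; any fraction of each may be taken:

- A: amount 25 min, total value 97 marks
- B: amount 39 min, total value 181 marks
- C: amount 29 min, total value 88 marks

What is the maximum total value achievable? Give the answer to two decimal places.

162.44

Take in order of value per unit:
- B (181/39 per unit): 35 of 39 → value 35×181/39 = 162.4359, running total 162.44
Total 162.44.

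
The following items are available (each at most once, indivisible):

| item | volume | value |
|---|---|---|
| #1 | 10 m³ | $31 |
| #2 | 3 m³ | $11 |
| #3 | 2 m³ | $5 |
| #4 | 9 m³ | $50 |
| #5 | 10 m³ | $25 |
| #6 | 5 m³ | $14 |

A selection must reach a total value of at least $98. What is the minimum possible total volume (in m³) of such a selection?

26

Subsets with value ≥ 98, sorted by total volume:
- #1+#3+#4+#6: volume 26, value 100
- #1+#2+#4+#6: volume 27, value 106
Minimum volume: 26 m³.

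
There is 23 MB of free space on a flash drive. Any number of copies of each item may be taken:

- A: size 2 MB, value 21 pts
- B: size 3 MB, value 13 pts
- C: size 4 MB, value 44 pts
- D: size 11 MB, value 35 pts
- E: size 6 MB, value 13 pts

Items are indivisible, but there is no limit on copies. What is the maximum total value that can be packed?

Best value-per-unit is C at 44/4; filling with it alone gives 5×44 = 220.
Optimal mix: 1×A + 5×C → size 22, value 241.

241 pts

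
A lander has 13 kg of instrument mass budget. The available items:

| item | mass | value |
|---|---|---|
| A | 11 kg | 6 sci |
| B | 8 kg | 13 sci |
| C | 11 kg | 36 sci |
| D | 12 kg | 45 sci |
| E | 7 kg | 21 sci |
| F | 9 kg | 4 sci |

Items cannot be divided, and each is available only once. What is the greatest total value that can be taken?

Check high-value combinations within 13 kg:
- D: mass 12, value 45
- C: mass 11, value 36
- E: mass 7, value 21
- B: mass 8, value 13
Best: 45 sci.

45 sci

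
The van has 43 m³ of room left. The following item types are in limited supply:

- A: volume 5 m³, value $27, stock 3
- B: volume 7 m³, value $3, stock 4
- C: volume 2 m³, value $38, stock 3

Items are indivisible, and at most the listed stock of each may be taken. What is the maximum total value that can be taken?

$204

Best selections within volume 43 and stock limits:
- 3×A + 3×B + 3×C: volume 42, value 204
- 3×A + 2×B + 3×C: volume 35, value 201
- 3×A + 1×B + 3×C: volume 28, value 198
Best: $204.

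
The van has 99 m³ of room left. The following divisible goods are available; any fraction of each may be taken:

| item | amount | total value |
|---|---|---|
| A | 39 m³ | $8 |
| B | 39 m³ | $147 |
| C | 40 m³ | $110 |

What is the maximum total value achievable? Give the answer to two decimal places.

Take in order of value per unit:
- B (147/39 per unit): all 39 → value 147, running total 147.00
- C (110/40 per unit): all 40 → value 110, running total 257.00
- A (8/39 per unit): 20 of 39 → value 20×8/39 = 4.1026, running total 261.10
Total 261.10.

261.10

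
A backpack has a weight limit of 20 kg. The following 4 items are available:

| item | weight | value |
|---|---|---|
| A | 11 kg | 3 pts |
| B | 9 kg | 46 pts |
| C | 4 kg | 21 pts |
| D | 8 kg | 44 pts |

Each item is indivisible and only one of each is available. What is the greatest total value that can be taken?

Check high-value combinations within 20 kg:
- B+D: weight 9+8=17, value 46+44=90
- B+C: weight 9+4=13, value 46+21=67
- C+D: weight 4+8=12, value 21+44=65
- A+B: weight 11+9=20, value 3+46=49
Best: 90 pts.

90 pts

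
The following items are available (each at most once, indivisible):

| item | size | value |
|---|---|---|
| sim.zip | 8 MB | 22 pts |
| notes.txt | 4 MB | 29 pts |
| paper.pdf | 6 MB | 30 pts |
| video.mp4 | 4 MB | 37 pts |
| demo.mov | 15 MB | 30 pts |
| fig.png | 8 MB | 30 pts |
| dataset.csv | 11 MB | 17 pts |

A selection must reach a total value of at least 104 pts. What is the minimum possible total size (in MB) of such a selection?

22

Subsets with value ≥ 104, sorted by total size:
- notes.txt+paper.pdf+video.mp4+fig.png: size 22, value 126
- sim.zip+notes.txt+paper.pdf+video.mp4: size 22, value 118
- sim.zip+notes.txt+video.mp4+fig.png: size 24, value 118
Minimum size: 22 MB.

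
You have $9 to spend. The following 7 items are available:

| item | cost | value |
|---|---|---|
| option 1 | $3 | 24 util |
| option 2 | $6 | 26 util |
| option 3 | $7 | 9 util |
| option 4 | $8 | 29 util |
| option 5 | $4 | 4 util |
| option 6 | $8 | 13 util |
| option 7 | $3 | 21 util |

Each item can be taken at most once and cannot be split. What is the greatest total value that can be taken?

Check high-value combinations within $9:
- option 1+option 2: cost 3+6=9, value 24+26=50
- option 2+option 7: cost 6+3=9, value 26+21=47
- option 1+option 7: cost 3+3=6, value 24+21=45
Best: 50 util.

50 util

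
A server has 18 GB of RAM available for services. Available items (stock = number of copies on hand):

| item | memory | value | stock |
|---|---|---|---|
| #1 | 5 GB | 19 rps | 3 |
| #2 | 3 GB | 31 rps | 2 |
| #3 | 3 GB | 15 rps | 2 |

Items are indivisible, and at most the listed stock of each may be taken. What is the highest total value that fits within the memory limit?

Best selections within memory 18 and stock limits:
- 1×#1 + 2×#2 + 2×#3: memory 17, value 111
- 2×#1 + 2×#2: memory 16, value 100
- 1×#1 + 2×#2 + 1×#3: memory 14, value 96
- 2×#2 + 2×#3: memory 12, value 92
Best: 111 rps.

111 rps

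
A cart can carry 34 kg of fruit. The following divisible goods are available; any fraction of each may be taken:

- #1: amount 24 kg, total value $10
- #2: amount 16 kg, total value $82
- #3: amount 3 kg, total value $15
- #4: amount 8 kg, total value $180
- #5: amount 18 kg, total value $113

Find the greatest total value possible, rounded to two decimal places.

334.00

Take in order of value per unit:
- #4 (180/8 per unit): all 8 → value 180, running total 180.00
- #5 (113/18 per unit): all 18 → value 113, running total 293.00
- #2 (82/16 per unit): 8 of 16 → value 8×82/16 = 41.0000, running total 334.00
Total 334.00.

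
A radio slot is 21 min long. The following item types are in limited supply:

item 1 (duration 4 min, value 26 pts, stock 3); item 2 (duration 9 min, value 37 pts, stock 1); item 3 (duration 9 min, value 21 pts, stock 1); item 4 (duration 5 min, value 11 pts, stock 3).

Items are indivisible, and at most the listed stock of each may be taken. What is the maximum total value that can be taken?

115 pts

Best selections within duration 21 and stock limits:
- 3×item 1 + 1×item 2: duration 21, value 115
- 3×item 1 + 1×item 3: duration 21, value 99
- 2×item 1 + 1×item 2: duration 17, value 89
- 3×item 1 + 1×item 4: duration 17, value 89
Best: 115 pts.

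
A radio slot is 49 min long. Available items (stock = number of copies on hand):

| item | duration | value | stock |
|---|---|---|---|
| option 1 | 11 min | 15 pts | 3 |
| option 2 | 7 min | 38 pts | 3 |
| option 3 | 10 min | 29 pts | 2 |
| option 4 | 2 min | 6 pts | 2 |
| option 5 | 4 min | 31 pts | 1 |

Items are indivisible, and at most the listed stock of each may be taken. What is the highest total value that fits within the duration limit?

215 pts

Top feasible selections:
- 3×option 2 + 2×option 3 + 2×option 4 + 1×option 5: duration 49, value 215
- 3×option 2 + 2×option 3 + 1×option 4 + 1×option 5: duration 47, value 209
Best: 215 pts.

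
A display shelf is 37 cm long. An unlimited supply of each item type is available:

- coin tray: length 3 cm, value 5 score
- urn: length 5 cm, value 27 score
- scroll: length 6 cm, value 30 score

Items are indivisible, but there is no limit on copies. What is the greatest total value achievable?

Best value-per-unit is urn at 27/5; filling with it alone gives 7×27 = 189.
Optimal mix: 5×urn + 2×scroll → length 37, value 195.

195 score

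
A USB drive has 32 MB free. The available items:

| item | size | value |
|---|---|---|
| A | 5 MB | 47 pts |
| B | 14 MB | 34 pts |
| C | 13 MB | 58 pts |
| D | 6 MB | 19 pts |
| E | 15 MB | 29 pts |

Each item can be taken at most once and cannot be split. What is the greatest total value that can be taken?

Check high-value combinations within 32 MB:
- A+B+C: size 5+14+13=32, value 47+34+58=139
- A+C+D: size 5+13+6=24, value 47+58+19=124
- A+C: size 5+13=18, value 47+58=105
- A+B+D: size 5+14+6=25, value 47+34+19=100
Best: 139 pts.

139 pts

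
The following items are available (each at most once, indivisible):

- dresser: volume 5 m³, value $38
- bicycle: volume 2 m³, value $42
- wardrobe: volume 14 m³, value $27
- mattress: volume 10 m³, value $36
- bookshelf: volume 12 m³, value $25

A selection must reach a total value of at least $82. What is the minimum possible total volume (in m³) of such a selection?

17

Subsets with value ≥ 82, sorted by total volume:
- dresser+bicycle+mattress: volume 17, value 116
- dresser+bicycle+bookshelf: volume 19, value 105
Minimum volume: 17 m³.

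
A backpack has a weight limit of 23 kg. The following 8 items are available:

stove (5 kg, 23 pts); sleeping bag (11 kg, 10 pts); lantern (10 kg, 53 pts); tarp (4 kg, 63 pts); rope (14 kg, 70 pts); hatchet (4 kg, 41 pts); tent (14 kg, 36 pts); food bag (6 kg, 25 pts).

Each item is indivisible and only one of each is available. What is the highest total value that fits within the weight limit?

This is a 0/1 knapsack; check combinations near the capacity.
- stove+lantern+tarp+hatchet: weight 5+10+4+4=23, value 23+53+63+41=180
- tarp+rope+hatchet: weight 4+14+4=22, value 63+70+41=174
- lantern+tarp+hatchet: weight 10+4+4=18, value 53+63+41=157
- stove+tarp+rope: weight 5+4+14=23, value 23+63+70=156
Best: 180 pts.

180 pts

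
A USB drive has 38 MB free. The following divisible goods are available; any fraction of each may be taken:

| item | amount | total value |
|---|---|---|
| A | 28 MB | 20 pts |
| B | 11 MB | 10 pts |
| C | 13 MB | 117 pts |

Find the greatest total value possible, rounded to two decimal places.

Take in order of value per unit:
- C (117/13 per unit): all 13 → value 117, running total 117.00
- B (10/11 per unit): all 11 → value 10, running total 127.00
- A (20/28 per unit): 14 of 28 → value 14×20/28 = 10.0000, running total 137.00
Total 137.00.

137.00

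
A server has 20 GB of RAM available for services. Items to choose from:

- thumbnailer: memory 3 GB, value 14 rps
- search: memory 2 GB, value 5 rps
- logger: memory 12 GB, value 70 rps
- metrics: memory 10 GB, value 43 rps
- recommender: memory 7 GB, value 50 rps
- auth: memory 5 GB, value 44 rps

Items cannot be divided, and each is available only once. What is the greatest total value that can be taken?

Check high-value combinations within 20 GB:
- thumbnailer+logger+auth: memory 3+12+5=20, value 14+70+44=128
- logger+recommender: memory 12+7=19, value 70+50=120
- search+logger+auth: memory 2+12+5=19, value 5+70+44=119
- logger+auth: memory 12+5=17, value 70+44=114
Best: 128 rps.

128 rps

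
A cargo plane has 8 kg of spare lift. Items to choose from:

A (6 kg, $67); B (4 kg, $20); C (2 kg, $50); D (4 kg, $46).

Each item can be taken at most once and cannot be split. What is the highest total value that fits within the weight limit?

$117

Check high-value combinations within 8 kg:
- A+C: weight 6+2=8, value 67+50=117
- C+D: weight 2+4=6, value 50+46=96
- B+C: weight 4+2=6, value 20+50=70
- A: weight 6, value 67
Best: $117.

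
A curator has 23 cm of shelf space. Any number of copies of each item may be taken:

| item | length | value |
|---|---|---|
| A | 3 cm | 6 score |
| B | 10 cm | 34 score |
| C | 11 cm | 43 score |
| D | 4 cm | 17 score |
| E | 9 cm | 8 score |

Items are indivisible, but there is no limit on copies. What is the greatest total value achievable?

94 score

Best value-per-unit is D at 17/4; filling with it alone gives 5×17 = 85.
Optimal mix: 1×C + 3×D → length 23, value 94.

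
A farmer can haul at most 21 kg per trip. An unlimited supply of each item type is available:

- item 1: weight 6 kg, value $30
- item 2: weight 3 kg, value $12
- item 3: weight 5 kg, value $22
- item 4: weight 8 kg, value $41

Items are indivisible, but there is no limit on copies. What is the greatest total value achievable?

$104

Best value-per-unit is item 4 at 41/8; filling with it alone gives 2×41 = 82.
Optimal mix: 1×item 3 + 2×item 4 → weight 21, value 104.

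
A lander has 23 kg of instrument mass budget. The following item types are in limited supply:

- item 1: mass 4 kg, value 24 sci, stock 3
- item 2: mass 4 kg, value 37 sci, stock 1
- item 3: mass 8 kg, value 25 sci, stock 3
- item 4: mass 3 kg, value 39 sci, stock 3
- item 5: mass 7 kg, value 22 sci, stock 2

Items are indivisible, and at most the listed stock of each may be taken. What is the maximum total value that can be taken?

Best selections within mass 23 and stock limits:
- 2×item 1 + 1×item 2 + 3×item 4: mass 21, value 202
- 3×item 1 + 3×item 4: mass 21, value 189
Best: 202 sci.

202 sci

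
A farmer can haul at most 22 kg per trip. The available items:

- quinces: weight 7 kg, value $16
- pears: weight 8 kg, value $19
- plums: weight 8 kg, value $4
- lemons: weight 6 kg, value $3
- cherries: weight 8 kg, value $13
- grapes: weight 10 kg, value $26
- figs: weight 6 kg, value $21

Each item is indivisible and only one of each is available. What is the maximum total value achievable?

Check high-value combinations within 22 kg:
- quinces+pears+figs: weight 7+8+6=21, value 16+19+21=56
- pears+cherries+figs: weight 8+8+6=22, value 19+13+21=53
- quinces+cherries+figs: weight 7+8+6=21, value 16+13+21=50
Best: $56.

$56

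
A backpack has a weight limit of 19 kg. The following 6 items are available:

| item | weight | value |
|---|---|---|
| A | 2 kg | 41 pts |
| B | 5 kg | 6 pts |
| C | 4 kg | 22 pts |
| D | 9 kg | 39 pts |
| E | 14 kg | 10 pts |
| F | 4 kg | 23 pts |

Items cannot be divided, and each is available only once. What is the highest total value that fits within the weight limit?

Check high-value combinations within 19 kg:
- A+C+D+F: weight 2+4+9+4=19, value 41+22+39+23=125
- A+D+F: weight 2+9+4=15, value 41+39+23=103
- A+C+D: weight 2+4+9=15, value 41+22+39=102
- A+B+C+F: weight 2+5+4+4=15, value 41+6+22+23=92
- A+C+F: weight 2+4+4=10, value 41+22+23=86
Best: 125 pts.

125 pts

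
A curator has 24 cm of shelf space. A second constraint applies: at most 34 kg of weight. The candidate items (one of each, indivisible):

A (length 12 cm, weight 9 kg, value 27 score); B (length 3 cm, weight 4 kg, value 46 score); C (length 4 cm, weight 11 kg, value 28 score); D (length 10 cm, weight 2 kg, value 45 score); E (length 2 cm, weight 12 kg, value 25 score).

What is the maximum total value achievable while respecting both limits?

144 score

Feasible sets respecting both limits:
- B+C+D+E: length 19, weight 29, value 144
- B+C+D: length 17, weight 17, value 119
- B+D+E: length 15, weight 18, value 116
- A+B+C: length 19, weight 24, value 101
Best: 144 score.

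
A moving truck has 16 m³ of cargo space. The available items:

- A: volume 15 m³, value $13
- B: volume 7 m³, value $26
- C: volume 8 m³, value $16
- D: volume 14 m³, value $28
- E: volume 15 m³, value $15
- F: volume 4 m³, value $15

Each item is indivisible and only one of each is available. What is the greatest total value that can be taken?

$42

Check high-value combinations within 16 m³:
- B+C: volume 7+8=15, value 26+16=42
- B+F: volume 7+4=11, value 26+15=41
- C+F: volume 8+4=12, value 16+15=31
Best: $42.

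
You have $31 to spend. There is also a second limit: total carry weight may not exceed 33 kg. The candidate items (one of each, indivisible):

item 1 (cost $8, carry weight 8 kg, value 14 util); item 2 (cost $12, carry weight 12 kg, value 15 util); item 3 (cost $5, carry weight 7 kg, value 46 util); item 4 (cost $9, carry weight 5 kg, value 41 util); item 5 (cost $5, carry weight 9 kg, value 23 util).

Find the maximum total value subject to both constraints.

Feasible sets respecting both limits:
- item 2+item 3+item 4+item 5: cost 31, carry weight 33, value 125
- item 1+item 3+item 4+item 5: cost 27, carry weight 29, value 124
- item 3+item 4+item 5: cost 19, carry weight 21, value 110
Best: 125 util.

125 util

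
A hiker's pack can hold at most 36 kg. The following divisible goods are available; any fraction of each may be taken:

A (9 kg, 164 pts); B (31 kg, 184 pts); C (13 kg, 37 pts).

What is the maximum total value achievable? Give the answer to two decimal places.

Take in order of value per unit:
- A (164/9 per unit): all 9 → value 164, running total 164.00
- B (184/31 per unit): 27 of 31 → value 27×184/31 = 160.2581, running total 324.26
Total 324.26.

324.26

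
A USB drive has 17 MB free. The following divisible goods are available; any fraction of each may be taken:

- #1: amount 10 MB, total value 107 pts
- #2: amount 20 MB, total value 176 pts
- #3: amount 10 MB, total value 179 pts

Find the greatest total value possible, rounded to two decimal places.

253.90

Take in order of value per unit:
- #3 (179/10 per unit): all 10 → value 179, running total 179.00
- #1 (107/10 per unit): 7 of 10 → value 7×107/10 = 74.9000, running total 253.90
Total 253.90.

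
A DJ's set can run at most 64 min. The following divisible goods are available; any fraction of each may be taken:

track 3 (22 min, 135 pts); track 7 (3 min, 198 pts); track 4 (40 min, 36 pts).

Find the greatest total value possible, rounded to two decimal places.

368.10

Take in order of value per unit:
- track 7 (198/3 per unit): all 3 → value 198, running total 198.00
- track 3 (135/22 per unit): all 22 → value 135, running total 333.00
- track 4 (36/40 per unit): 39 of 40 → value 39×36/40 = 35.1000, running total 368.10
Total 368.10.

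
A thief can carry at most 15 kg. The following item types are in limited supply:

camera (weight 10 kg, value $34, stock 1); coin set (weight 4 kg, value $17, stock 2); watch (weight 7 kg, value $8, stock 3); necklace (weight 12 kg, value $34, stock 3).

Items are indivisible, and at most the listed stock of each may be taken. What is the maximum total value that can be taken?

Top feasible selections:
- 1×camera + 1×coin set: weight 14, value 51
- 2×coin set + 1×watch: weight 15, value 42
- 2×coin set: weight 8, value 34
Best: $51.

$51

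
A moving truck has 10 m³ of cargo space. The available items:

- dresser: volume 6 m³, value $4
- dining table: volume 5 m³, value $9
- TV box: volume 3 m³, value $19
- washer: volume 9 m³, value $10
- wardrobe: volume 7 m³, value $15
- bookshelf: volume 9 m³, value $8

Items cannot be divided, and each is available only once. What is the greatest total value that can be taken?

Check high-value combinations within 10 m³:
- TV box+wardrobe: volume 3+7=10, value 19+15=34
- dining table+TV box: volume 5+3=8, value 9+19=28
- dresser+TV box: volume 6+3=9, value 4+19=23
- TV box: volume 3, value 19
- wardrobe: volume 7, value 15
Best: $34.

$34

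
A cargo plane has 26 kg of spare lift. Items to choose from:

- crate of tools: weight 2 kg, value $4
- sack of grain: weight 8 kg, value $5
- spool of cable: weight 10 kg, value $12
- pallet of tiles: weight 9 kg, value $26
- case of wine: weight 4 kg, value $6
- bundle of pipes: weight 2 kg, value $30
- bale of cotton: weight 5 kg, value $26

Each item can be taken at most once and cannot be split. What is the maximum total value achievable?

Check high-value combinations within 26 kg:
- spool of cable+pallet of tiles+bundle of pipes+bale of cotton: weight 10+9+2+5=26, value 12+26+30+26=94
- crate of tools+pallet of tiles+case of wine+bundle of pipes+bale of cotton: weight 2+9+4+2+5=22, value 4+26+6+30+26=92
- crate of tools+sack of grain+pallet of tiles+bundle of pipes+bale of cotton: weight 2+8+9+2+5=26, value 4+5+26+30+26=91
- pallet of tiles+case of wine+bundle of pipes+bale of cotton: weight 9+4+2+5=20, value 26+6+30+26=88
Best: $94.

$94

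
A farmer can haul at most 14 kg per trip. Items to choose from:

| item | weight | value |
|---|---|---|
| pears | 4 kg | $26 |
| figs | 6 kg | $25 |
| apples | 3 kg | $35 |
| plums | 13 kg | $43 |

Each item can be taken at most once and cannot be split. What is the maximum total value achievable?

$86

Check high-value combinations within 14 kg:
- pears+figs+apples: weight 4+6+3=13, value 26+25+35=86
- pears+apples: weight 4+3=7, value 26+35=61
- figs+apples: weight 6+3=9, value 25+35=60
- pears+figs: weight 4+6=10, value 26+25=51
Best: $86.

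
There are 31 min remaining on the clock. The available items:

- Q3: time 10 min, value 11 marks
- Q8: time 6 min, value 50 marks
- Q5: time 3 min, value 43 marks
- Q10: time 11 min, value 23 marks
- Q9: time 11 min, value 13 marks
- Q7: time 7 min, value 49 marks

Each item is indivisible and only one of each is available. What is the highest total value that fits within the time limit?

This is a 0/1 knapsack; check combinations near the capacity.
- Q8+Q5+Q10+Q7: time 6+3+11+7=27, value 50+43+23+49=165
- Q8+Q5+Q9+Q7: time 6+3+11+7=27, value 50+43+13+49=155
- Q3+Q8+Q5+Q7: time 10+6+3+7=26, value 11+50+43+49=153
- Q8+Q5+Q7: time 6+3+7=16, value 50+43+49=142
Best: 165 marks.

165 marks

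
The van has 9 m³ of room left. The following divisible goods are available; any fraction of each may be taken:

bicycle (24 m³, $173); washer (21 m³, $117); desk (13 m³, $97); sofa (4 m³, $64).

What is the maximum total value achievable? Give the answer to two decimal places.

Take in order of value per unit:
- sofa (64/4 per unit): all 4 → value 64, running total 64.00
- desk (97/13 per unit): 5 of 13 → value 5×97/13 = 37.3077, running total 101.31
Total 101.31.

101.31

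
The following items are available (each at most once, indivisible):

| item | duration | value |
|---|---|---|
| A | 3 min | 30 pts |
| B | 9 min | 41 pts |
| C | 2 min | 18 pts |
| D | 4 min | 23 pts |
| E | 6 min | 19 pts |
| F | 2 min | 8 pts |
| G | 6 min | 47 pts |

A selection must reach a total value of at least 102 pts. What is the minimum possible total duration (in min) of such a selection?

Subsets with value ≥ 102, sorted by total duration:
- A+C+F+G: duration 13, value 103
- A+C+D+G: duration 15, value 118
- A+D+F+G: duration 15, value 108
Minimum duration: 13 min.

13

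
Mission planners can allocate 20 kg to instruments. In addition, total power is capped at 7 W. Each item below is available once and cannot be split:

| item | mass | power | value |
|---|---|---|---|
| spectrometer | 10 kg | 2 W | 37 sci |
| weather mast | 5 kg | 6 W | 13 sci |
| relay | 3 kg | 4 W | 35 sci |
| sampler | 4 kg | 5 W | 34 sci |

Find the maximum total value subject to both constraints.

Feasible sets respecting both limits:
- spectrometer+relay: mass 13, power 6, value 72
- spectrometer+sampler: mass 14, power 7, value 71
- spectrometer: mass 10, power 2, value 37
- relay: mass 3, power 4, value 35
Best: 72 sci.

72 sci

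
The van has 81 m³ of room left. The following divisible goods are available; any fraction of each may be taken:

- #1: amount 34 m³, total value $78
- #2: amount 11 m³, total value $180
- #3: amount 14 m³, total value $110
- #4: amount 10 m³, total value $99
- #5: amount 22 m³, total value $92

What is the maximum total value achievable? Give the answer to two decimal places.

Take in order of value per unit:
- #2 (180/11 per unit): all 11 → value 180, running total 180.00
- #4 (99/10 per unit): all 10 → value 99, running total 279.00
- #3 (110/14 per unit): all 14 → value 110, running total 389.00
- #5 (92/22 per unit): all 22 → value 92, running total 481.00
- #1 (78/34 per unit): 24 of 34 → value 24×78/34 = 55.0588, running total 536.06
Total 536.06.

536.06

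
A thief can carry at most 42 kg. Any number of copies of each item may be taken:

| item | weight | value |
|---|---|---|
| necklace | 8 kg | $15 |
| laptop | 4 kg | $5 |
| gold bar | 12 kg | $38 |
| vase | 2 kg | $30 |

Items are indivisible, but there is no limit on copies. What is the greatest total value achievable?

Best value-per-unit is vase at 30/2, and filling with it alone uses weight 21×2=42. No mix of the others beats 21×30 = 630.

$630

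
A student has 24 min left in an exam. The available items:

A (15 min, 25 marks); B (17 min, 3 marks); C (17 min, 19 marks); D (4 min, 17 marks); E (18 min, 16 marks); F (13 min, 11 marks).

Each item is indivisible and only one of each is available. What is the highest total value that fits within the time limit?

42 marks

This is a 0/1 knapsack; check combinations near the capacity.
- A+D: time 15+4=19, value 25+17=42
- C+D: time 17+4=21, value 19+17=36
- D+E: time 4+18=22, value 17+16=33
Best: 42 marks.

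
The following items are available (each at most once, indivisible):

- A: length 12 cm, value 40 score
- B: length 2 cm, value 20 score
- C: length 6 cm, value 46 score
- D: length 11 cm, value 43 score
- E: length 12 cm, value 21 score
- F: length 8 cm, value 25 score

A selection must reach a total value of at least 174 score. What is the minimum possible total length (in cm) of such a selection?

Subsets with value ≥ 174, sorted by total length:
- A+B+C+D+F: length 39, value 174
- A+C+D+E+F: length 49, value 175
Minimum length: 39 cm.

39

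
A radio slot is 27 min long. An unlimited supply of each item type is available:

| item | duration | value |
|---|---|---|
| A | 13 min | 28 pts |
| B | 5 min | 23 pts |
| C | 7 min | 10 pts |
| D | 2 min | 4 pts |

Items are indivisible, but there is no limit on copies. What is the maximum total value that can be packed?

119 pts

Best value-per-unit is B at 23/5; filling with it alone gives 5×23 = 115.
Optimal mix: 5×B + 1×D → duration 27, value 119.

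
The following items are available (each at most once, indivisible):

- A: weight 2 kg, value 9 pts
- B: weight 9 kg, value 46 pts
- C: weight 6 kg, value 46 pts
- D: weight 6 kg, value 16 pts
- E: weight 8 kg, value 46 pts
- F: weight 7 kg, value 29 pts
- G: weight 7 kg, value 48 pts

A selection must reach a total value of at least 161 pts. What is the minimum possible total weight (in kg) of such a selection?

28

Subsets with value ≥ 161, sorted by total weight:
- C+E+F+G: weight 28, value 169
- B+C+F+G: weight 29, value 169
Minimum weight: 28 kg.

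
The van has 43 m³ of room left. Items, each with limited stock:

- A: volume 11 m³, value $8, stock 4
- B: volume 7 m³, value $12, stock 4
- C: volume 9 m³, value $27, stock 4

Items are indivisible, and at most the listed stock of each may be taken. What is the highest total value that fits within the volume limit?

$120

Best selections within volume 43 and stock limits:
- 1×B + 4×C: volume 43, value 120
- 4×C: volume 36, value 108
- 2×B + 3×C: volume 41, value 105
- 1×B + 3×C: volume 34, value 93
Best: $120.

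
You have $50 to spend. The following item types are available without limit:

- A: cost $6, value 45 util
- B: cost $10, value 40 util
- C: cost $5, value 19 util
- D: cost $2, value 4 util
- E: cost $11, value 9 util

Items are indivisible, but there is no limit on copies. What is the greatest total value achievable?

Best value-per-unit is A at 45/6; filling with it alone gives 8×45 = 360.
Optimal mix: 8×A + 1×D → cost 50, value 364.

364 util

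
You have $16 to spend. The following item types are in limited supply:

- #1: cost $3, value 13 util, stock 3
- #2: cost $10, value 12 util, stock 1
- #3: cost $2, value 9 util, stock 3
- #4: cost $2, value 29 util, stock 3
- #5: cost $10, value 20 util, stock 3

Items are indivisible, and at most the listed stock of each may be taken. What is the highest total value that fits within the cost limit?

Top feasible selections:
- 2×#1 + 2×#3 + 3×#4: cost 16, value 131
- 1×#1 + 3×#3 + 3×#4: cost 15, value 127
- 3×#1 + 3×#4: cost 15, value 126
Best: 131 util.

131 util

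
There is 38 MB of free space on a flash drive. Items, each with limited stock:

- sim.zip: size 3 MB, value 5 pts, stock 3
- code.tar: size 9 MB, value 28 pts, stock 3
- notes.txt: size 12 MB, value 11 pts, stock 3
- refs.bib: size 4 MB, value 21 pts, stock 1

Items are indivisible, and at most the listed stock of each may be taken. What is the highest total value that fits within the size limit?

Top feasible selections:
- 2×sim.zip + 3×code.tar + 1×refs.bib: size 37, value 115
- 1×sim.zip + 3×code.tar + 1×refs.bib: size 34, value 110
- 3×code.tar + 1×refs.bib: size 31, value 105
- 3×sim.zip + 3×code.tar: size 36, value 99
Best: 115 pts.

115 pts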